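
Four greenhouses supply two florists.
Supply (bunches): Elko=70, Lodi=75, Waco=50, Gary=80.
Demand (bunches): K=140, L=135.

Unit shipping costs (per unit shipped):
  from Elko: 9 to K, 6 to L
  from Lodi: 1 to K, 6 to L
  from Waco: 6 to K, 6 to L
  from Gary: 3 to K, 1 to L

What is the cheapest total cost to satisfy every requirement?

Optimal allocation:
  Elko->L: 70 × 6 = 420
  Lodi->K: 75 × 1 = 75
  Waco->K: 50 × 6 = 300
  Gary->K: 15 × 3 = 45
  Gary->L: 65 × 1 = 65
Total = 420 + 75 + 300 + 45 + 65 = 905.

905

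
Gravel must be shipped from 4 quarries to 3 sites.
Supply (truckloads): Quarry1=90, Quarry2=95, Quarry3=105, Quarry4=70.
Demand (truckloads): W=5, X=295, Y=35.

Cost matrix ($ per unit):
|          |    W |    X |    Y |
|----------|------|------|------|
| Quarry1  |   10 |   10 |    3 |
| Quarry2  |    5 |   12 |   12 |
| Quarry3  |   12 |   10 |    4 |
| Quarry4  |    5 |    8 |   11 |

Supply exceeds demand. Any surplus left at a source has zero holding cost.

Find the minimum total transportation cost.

3070

An optimal shipping plan:
  Quarry1->X: 55 × $10 = $550
  Quarry1->Y: 35 × $3 = $105
  Quarry2->W: 5 × $5 = $25
  Quarry2->X: 65 × $12 = $780
  Quarry3->X: 105 × $10 = $1050
  Quarry4->X: 70 × $8 = $560
Total = 550 + 105 + 25 + 780 + 1050 + 560 = $3070.
(Supply check: Quarry1 ships 90; Quarry2 ships 70; Quarry3 ships 105; Quarry4 ships 70.)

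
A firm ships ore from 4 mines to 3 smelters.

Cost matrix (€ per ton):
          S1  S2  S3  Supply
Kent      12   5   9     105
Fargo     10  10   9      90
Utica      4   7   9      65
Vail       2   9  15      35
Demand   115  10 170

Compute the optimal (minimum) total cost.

2060

Optimal allocation:
  Kent–S2: 10 × €5 = €50
  Kent–S3: 95 × €9 = €855
  Fargo–S1: 15 × €10 = €150
  Fargo–S3: 75 × €9 = €675
  Utica–S1: 65 × €4 = €260
  Vail–S1: 35 × €2 = €70
Total = 50 + 855 + 150 + 675 + 260 + 70 = €2060.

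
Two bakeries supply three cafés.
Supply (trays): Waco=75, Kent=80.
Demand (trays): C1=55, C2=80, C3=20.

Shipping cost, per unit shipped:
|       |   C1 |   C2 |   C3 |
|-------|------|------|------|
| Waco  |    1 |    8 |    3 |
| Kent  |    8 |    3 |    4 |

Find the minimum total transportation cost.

355

One minimum-cost allocation:
  Waco to C1: 55 trays
  Waco to C3: 20 trays
  Kent to C2: 80 trays
Total cost = 355.
(Supply check: Waco ships 75; Kent ships 80.)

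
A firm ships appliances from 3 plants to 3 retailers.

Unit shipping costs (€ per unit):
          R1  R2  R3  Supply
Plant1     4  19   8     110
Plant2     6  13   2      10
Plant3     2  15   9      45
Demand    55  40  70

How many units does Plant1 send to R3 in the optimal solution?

60

The minimum-cost plan:
  Plant1–R1: 50 × €4 = €200
  Plant1–R3: 60 × €8 = €480
  Plant2–R3: 10 × €2 = €20
  Plant3–R1: 5 × €2 = €10
  Plant3–R2: 40 × €15 = €600
Total cost = €1310.
So Plant1→R3 carries 60 units.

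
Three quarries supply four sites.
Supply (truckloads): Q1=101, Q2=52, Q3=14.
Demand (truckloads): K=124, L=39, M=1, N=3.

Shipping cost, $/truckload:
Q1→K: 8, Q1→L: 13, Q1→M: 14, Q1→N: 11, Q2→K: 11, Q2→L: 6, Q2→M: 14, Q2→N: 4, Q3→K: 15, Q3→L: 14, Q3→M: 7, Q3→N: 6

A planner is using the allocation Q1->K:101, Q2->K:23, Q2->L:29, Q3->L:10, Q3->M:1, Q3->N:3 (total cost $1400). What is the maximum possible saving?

40

Current plan cost = 101·8 + 23·11 + 29·6 + 10·14 + 1·7 + 3·6 = $1400.
Optimal plan:
  Q1–K: 101 × $8 = $808
  Q2–K: 13 × $11 = $143
  Q2–L: 39 × $6 = $234
  Q3–K: 10 × $15 = $150
  Q3–M: 1 × $7 = $7
  Q3–N: 3 × $6 = $18
Optimal cost = $1360.
Saving = 1400 − 1360 = $40.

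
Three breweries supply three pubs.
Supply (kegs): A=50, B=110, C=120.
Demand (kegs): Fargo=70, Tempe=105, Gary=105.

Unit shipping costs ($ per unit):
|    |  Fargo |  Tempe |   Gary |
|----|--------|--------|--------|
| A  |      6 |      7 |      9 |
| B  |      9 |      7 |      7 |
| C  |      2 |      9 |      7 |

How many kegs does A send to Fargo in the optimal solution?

0

Optimal shipments:
  A→Tempe: 50 × $7 = $350
  B→Tempe: 55 × $7 = $385
  B→Gary: 55 × $7 = $385
  C→Fargo: 70 × $2 = $140
  C→Gary: 50 × $7 = $350
Total cost = $1610.
The route A→Fargo is not used.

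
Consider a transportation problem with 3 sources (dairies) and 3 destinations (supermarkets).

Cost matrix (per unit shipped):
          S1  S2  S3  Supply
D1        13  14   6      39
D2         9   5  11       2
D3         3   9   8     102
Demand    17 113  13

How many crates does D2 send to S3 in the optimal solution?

Optimal shipments:
  D1–S2: 26 × 14 = 364
  D1–S3: 13 × 6 = 78
  D2–S2: 2 × 5 = 10
  D3–S1: 17 × 3 = 51
  D3–S2: 85 × 9 = 765
Total cost = 1268.
The route D2→S3 is not used.

0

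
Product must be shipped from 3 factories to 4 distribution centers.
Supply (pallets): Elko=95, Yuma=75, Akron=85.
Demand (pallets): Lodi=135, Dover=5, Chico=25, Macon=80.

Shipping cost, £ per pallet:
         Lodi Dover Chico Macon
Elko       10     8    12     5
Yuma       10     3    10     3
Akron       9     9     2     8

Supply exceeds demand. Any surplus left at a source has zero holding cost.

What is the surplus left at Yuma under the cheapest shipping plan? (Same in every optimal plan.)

An optimal plan:
  Elko->Lodi: 75 × £10 = £750
  Elko->Macon: 10 × £5 = £50
  Yuma->Dover: 5 × £3 = £15
  Yuma->Macon: 70 × £3 = £210
  Akron->Lodi: 60 × £9 = £540
  Akron->Chico: 25 × £2 = £50
Total cost = £1615.
Yuma ships 75 of its 75, leaving 0.

0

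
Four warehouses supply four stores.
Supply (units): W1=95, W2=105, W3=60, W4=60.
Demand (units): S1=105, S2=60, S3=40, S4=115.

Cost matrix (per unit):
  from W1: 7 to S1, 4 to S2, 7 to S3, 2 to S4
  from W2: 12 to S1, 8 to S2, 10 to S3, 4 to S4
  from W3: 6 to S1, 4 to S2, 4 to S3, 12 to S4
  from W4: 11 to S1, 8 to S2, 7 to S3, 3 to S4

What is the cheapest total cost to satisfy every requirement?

An optimal shipping plan:
  W1→S1: 45 × 7 = 315
  W1→S2: 50 × 4 = 200
  W2→S2: 10 × 8 = 80
  W2→S4: 95 × 4 = 380
  W3→S1: 60 × 6 = 360
  W4→S3: 40 × 7 = 280
  W4→S4: 20 × 3 = 60
Total = 315 + 200 + 80 + 380 + 360 + 280 + 60 = 1675.

1675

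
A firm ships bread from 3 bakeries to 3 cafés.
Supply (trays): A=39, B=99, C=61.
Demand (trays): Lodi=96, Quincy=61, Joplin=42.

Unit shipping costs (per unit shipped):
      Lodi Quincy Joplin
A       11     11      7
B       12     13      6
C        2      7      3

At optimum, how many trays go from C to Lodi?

61

Solving gives:
  A→Quincy: 39 trays
  B→Lodi: 35 trays
  B→Quincy: 22 trays
  B→Joplin: 42 trays
  C→Lodi: 61 trays
Total cost = 1509.
So C→Lodi carries 61 trays.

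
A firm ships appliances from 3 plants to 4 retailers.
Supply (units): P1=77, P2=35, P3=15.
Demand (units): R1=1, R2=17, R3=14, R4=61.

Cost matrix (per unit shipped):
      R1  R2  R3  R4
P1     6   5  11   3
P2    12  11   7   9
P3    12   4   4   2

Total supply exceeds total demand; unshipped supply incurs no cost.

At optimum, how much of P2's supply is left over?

An optimal plan:
  P1→R1: 1 × 6 = 6
  P1→R2: 17 × 5 = 85
  P1→R4: 59 × 3 = 177
  P2→R3: 1 × 7 = 7
  P3→R3: 13 × 4 = 52
  P3→R4: 2 × 2 = 4
Total cost = 331.
P2 ships 1 of its 35, leaving 34.

34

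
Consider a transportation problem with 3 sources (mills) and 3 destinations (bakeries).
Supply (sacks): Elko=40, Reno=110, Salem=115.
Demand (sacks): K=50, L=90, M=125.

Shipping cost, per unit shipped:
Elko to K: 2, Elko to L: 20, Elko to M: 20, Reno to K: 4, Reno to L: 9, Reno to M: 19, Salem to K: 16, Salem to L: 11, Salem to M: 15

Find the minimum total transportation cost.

A cheapest plan:
  Elko->K: 40 × 2 = 80
  Reno->K: 10 × 4 = 40
  Reno->L: 90 × 9 = 810
  Reno->M: 10 × 19 = 190
  Salem->M: 115 × 15 = 1725
Total = 80 + 40 + 810 + 190 + 1725 = 2845.
(Supply check: Elko ships 40; Reno ships 110; Salem ships 115.)

2845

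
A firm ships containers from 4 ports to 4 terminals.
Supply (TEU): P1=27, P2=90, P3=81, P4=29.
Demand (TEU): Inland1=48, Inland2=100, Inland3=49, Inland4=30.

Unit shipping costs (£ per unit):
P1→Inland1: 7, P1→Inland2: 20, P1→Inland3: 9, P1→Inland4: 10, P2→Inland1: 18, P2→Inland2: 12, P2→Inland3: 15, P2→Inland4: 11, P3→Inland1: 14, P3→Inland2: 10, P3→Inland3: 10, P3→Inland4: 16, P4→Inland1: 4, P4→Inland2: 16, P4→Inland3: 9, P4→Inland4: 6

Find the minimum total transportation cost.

A cheapest plan:
  P1->Inland1: 19 × £7 = £133
  P1->Inland3: 8 × £9 = £72
  P2->Inland2: 60 × £12 = £720
  P2->Inland4: 30 × £11 = £330
  P3->Inland2: 40 × £10 = £400
  P3->Inland3: 41 × £10 = £410
  P4->Inland1: 29 × £4 = £116
Total = 133 + 72 + 720 + 330 + 400 + 410 + 116 = £2181.

2181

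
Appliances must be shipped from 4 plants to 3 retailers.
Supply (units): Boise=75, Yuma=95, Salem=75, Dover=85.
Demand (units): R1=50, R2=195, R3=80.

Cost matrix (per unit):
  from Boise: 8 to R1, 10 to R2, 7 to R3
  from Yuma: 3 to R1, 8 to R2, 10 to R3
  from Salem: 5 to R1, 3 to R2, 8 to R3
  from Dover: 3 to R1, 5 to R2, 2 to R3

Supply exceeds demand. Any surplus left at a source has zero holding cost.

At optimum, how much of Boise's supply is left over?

Minimum-cost shipments:
  Boise to R2: 70 × 10 = 700
  Yuma to R1: 50 × 3 = 150
  Yuma to R2: 45 × 8 = 360
  Salem to R2: 75 × 3 = 225
  Dover to R2: 5 × 5 = 25
  Dover to R3: 80 × 2 = 160
Total cost = 1620.
Boise ships 70 of its 75, leaving 5.

5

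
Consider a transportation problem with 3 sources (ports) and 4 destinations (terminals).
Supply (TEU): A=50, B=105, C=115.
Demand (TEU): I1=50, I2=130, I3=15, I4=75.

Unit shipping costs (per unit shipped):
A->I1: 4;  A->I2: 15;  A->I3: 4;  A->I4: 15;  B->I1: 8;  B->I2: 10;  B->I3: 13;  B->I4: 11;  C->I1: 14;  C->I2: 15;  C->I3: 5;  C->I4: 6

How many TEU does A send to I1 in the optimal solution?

50

Optimal shipments:
  A->I1: 50 TEU
  B->I2: 105 TEU
  C->I2: 25 TEU
  C->I3: 15 TEU
  C->I4: 75 TEU
Total cost = 2150.
So A→I1 carries 50 TEU.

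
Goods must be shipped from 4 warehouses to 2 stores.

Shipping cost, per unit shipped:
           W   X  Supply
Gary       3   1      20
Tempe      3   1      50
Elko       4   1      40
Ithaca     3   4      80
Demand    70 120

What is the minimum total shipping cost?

360

One minimum-cost allocation:
  Gary–X: 20 units
  Tempe–X: 50 units
  Elko–X: 40 units
  Ithaca–W: 70 units
  Ithaca–X: 10 units
Total cost = 360.
(Supply check: Gary ships 20; Tempe ships 50; Elko ships 40; Ithaca ships 80.)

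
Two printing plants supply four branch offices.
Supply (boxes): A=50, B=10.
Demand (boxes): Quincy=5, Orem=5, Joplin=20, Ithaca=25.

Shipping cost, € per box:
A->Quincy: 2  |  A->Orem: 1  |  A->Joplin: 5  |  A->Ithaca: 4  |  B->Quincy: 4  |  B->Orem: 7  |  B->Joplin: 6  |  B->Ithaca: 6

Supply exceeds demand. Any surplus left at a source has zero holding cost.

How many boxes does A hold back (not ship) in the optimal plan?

An optimal plan:
  A→Quincy: 5 × €2 = €10
  A→Orem: 5 × €1 = €5
  A→Joplin: 15 × €5 = €75
  A→Ithaca: 25 × €4 = €100
  B→Joplin: 5 × €6 = €30
Total cost = €220.
A ships 50 of its 50, leaving 0.

0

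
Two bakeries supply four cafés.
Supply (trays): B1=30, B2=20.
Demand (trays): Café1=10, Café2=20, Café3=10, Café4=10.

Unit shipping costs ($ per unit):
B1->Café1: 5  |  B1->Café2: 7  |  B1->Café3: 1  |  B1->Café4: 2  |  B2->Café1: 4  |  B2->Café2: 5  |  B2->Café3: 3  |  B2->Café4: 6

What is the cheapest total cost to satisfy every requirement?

180

A cheapest plan:
  B1->Café1: 10 × $5 = $50
  B1->Café3: 10 × $1 = $10
  B1->Café4: 10 × $2 = $20
  B2->Café2: 20 × $5 = $100
Total = 50 + 10 + 20 + 100 = $180.
(Supply check: B1 ships 30; B2 ships 20.)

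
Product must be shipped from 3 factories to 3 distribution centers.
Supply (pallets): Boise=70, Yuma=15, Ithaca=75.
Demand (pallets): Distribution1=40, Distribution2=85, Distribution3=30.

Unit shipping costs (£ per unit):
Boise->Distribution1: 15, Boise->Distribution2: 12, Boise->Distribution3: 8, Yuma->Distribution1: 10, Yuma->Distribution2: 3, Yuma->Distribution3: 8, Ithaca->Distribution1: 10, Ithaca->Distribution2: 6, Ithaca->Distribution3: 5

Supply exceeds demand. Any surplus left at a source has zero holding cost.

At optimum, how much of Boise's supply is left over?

Minimum-cost shipments:
  Boise→Distribution1: 35 pallets
  Boise→Distribution3: 30 pallets
  Yuma→Distribution2: 15 pallets
  Ithaca→Distribution1: 5 pallets
  Ithaca→Distribution2: 70 pallets
Total cost = £1280.
Boise ships 65 of its 70, leaving 5.

5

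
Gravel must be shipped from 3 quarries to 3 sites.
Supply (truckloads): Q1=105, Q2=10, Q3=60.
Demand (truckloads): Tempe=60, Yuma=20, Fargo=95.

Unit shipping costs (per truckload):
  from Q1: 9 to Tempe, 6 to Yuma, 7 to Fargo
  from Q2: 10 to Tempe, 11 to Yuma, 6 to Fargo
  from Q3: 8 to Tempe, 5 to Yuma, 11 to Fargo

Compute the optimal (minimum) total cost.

1255

One minimum-cost allocation:
  Q1→Yuma: 20 truckloads
  Q1→Fargo: 85 truckloads
  Q2→Fargo: 10 truckloads
  Q3→Tempe: 60 truckloads
Total cost = 1255.
(Supply check: Q1 ships 105; Q2 ships 10; Q3 ships 60.)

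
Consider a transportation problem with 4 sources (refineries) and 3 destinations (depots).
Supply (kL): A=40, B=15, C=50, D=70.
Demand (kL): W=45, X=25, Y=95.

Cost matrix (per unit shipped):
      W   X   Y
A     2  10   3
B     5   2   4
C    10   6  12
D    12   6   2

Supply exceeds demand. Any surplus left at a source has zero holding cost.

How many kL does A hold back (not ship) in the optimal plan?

Minimum-cost shipments:
  A→W: 30 × 2 = 60
  A→Y: 10 × 3 = 30
  B→Y: 15 × 4 = 60
  C→W: 15 × 10 = 150
  C→X: 25 × 6 = 150
  D→Y: 70 × 2 = 140
Total cost = 590.
A ships 40 of its 40, leaving 0.

0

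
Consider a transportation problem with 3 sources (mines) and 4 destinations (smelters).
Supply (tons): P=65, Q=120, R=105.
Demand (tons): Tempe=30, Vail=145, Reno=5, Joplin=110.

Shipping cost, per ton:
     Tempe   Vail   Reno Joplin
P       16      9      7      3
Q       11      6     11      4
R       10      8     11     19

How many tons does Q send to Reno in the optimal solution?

Optimal shipments:
  P→Reno: 5 × 7 = 35
  P→Joplin: 60 × 3 = 180
  Q→Vail: 70 × 6 = 420
  Q→Joplin: 50 × 4 = 200
  R→Tempe: 30 × 10 = 300
  R→Vail: 75 × 8 = 600
Total cost = 1735.
The route Q→Reno is not used.

0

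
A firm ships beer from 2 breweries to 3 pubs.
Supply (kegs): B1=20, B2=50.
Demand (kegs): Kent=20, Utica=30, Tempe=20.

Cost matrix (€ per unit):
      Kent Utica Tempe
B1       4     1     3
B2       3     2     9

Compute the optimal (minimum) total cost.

One minimum-cost allocation:
  B1->Tempe: 20 × €3 = €60
  B2->Kent: 20 × €3 = €60
  B2->Utica: 30 × €2 = €60
Total = 60 + 60 + 60 = €180.

180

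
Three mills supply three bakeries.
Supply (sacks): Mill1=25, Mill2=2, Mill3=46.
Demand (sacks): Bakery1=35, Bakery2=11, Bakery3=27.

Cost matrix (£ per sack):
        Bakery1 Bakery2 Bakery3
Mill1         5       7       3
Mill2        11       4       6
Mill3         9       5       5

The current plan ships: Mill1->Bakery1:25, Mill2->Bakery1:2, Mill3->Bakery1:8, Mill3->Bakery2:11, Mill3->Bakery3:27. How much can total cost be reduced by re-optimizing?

Current plan cost = 25·5 + 2·11 + 8·9 + 11·5 + 27·5 = £409.
Optimal plan:
  Mill1->Bakery1: 25 × £5 = £125
  Mill2->Bakery2: 2 × £4 = £8
  Mill3->Bakery1: 10 × £9 = £90
  Mill3->Bakery2: 9 × £5 = £45
  Mill3->Bakery3: 27 × £5 = £135
Optimal cost = £403.
Saving = 409 − 403 = £6.

6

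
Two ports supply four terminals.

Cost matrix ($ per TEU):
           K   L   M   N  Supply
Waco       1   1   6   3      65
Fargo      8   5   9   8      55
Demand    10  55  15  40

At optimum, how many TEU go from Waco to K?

10

Optimal shipments:
  Waco–K: 10 × $1 = $10
  Waco–L: 15 × $1 = $15
  Waco–N: 40 × $3 = $120
  Fargo–L: 40 × $5 = $200
  Fargo–M: 15 × $9 = $135
Total cost = $480.
So Waco→K carries 10 TEU.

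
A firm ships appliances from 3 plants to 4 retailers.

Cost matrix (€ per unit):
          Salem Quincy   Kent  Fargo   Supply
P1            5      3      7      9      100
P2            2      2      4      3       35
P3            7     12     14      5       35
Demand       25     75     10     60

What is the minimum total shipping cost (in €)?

A cheapest plan:
  P1 to Salem: 15 × €5 = €75
  P1 to Quincy: 75 × €3 = €225
  P1 to Kent: 10 × €7 = €70
  P2 to Salem: 10 × €2 = €20
  P2 to Fargo: 25 × €3 = €75
  P3 to Fargo: 35 × €5 = €175
Total = 75 + 225 + 70 + 20 + 75 + 175 = €640.

640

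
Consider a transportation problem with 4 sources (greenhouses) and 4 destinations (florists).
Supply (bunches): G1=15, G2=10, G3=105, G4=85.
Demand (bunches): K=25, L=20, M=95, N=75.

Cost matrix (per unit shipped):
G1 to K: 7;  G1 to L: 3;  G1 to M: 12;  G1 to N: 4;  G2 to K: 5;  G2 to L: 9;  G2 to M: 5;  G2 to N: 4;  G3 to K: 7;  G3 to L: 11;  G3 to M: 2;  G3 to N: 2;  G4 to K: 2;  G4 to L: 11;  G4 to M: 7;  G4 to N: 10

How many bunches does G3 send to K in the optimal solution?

0

Optimal shipments:
  G1–L: 15 × 3 = 45
  G2–N: 10 × 4 = 40
  G3–M: 40 × 2 = 80
  G3–N: 65 × 2 = 130
  G4–K: 25 × 2 = 50
  G4–L: 5 × 11 = 55
  G4–M: 55 × 7 = 385
Total cost = 785.
The route G3→K is not used.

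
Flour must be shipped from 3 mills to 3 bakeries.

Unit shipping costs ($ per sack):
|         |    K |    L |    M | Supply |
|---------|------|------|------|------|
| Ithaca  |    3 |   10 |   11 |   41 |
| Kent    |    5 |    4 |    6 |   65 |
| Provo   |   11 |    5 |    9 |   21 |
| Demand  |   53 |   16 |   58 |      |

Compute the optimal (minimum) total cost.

An optimal shipping plan:
  Ithaca–K: 41 × $3 = $123
  Kent–K: 12 × $5 = $60
  Kent–M: 53 × $6 = $318
  Provo–L: 16 × $5 = $80
  Provo–M: 5 × $9 = $45
Total = 123 + 60 + 318 + 80 + 45 = $626.

626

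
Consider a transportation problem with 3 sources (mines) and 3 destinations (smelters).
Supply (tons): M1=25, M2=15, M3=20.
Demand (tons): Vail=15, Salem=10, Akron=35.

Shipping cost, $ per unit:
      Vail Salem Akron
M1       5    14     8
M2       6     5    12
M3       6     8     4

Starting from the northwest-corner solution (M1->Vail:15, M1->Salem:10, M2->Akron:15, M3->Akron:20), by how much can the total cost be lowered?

Current plan cost = 15·5 + 10·14 + 15·12 + 20·4 = $475.
Optimal plan:
  M1->Vail: 10 × $5 = $50
  M1->Akron: 15 × $8 = $120
  M2->Vail: 5 × $6 = $30
  M2->Salem: 10 × $5 = $50
  M3->Akron: 20 × $4 = $80
Optimal cost = $330.
Saving = 475 − 330 = $145.

145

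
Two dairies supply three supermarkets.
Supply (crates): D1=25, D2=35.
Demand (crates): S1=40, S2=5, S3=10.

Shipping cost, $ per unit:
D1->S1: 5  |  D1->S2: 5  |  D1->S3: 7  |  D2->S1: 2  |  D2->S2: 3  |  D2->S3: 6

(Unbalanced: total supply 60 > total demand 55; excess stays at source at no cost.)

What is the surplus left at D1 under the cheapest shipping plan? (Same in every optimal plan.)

5

Minimum-cost shipments:
  D1 to S1: 5 × $5 = $25
  D1 to S2: 5 × $5 = $25
  D1 to S3: 10 × $7 = $70
  D2 to S1: 35 × $2 = $70
Total cost = $190.
D1 ships 20 of its 25, leaving 5.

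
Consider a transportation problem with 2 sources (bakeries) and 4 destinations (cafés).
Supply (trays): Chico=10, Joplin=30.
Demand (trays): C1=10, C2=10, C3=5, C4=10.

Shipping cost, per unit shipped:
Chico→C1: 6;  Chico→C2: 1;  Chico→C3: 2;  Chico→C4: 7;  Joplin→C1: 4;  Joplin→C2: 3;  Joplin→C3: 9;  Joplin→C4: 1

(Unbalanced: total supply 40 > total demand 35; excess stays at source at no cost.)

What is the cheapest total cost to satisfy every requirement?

80

An optimal shipping plan:
  Chico–C2: 5 × 1 = 5
  Chico–C3: 5 × 2 = 10
  Joplin–C1: 10 × 4 = 40
  Joplin–C2: 5 × 3 = 15
  Joplin–C4: 10 × 1 = 10
Total = 5 + 10 + 40 + 15 + 10 = 80.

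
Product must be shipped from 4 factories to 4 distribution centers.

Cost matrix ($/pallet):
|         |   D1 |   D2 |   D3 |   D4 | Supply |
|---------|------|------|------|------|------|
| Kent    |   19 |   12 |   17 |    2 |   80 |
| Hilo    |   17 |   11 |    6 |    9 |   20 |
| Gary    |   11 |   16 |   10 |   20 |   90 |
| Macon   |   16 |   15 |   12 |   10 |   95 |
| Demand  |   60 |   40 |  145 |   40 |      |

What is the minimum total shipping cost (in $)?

Optimal allocation:
  Kent->D2: 40 × $12 = $480
  Kent->D4: 40 × $2 = $80
  Hilo->D3: 20 × $6 = $120
  Gary->D1: 60 × $11 = $660
  Gary->D3: 30 × $10 = $300
  Macon->D3: 95 × $12 = $1140
Total = 480 + 80 + 120 + 660 + 300 + 1140 = $2780.

2780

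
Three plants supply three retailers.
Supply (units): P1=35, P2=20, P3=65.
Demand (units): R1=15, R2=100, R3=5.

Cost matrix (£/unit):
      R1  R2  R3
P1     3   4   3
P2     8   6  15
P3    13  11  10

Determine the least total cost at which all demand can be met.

Optimal allocation:
  P1->R1: 15 × £3 = £45
  P1->R2: 15 × £4 = £60
  P1->R3: 5 × £3 = £15
  P2->R2: 20 × £6 = £120
  P3->R2: 65 × £11 = £715
Total = 45 + 60 + 15 + 120 + 715 = £955.

955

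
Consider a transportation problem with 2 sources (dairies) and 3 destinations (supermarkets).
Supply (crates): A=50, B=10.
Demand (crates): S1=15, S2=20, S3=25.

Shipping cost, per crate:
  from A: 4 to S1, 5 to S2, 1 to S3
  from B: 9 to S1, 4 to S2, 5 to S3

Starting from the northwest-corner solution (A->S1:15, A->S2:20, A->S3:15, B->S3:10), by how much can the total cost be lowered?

Current plan cost = 15·4 + 20·5 + 15·1 + 10·5 = 225.
Optimal plan:
  A->S1: 15 × 4 = 60
  A->S2: 10 × 5 = 50
  A->S3: 25 × 1 = 25
  B->S2: 10 × 4 = 40
Optimal cost = 175.
Saving = 225 − 175 = 50.

50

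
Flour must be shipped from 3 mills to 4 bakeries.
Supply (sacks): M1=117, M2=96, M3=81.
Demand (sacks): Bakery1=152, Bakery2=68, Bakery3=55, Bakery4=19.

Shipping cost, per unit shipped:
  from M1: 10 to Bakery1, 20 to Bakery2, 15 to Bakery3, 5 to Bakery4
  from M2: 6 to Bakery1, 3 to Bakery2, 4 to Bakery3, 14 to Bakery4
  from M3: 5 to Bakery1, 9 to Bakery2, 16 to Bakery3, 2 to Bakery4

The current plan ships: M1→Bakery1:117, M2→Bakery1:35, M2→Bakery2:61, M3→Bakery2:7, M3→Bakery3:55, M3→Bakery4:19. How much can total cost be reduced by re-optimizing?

Current plan cost = 117·10 + 35·6 + 61·3 + 7·9 + 55·16 + 19·2 = 2544.
Optimal plan:
  M1→Bakery1: 71 × 10 = 710
  M1→Bakery3: 27 × 15 = 405
  M1→Bakery4: 19 × 5 = 95
  M2→Bakery2: 68 × 3 = 204
  M2→Bakery3: 28 × 4 = 112
  M3→Bakery1: 81 × 5 = 405
Optimal cost = 1931.
Saving = 2544 − 1931 = 613.

613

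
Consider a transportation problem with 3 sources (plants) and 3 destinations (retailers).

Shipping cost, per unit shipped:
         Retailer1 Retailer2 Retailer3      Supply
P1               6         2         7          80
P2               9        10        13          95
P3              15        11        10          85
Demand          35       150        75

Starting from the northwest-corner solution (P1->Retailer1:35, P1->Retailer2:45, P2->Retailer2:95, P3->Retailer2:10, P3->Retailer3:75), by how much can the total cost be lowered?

175

Current plan cost = 35·6 + 45·2 + 95·10 + 10·11 + 75·10 = 2110.
Optimal plan:
  P1 to Retailer2: 80 × 2 = 160
  P2 to Retailer1: 35 × 9 = 315
  P2 to Retailer2: 60 × 10 = 600
  P3 to Retailer2: 10 × 11 = 110
  P3 to Retailer3: 75 × 10 = 750
Optimal cost = 1935.
Saving = 2110 − 1935 = 175.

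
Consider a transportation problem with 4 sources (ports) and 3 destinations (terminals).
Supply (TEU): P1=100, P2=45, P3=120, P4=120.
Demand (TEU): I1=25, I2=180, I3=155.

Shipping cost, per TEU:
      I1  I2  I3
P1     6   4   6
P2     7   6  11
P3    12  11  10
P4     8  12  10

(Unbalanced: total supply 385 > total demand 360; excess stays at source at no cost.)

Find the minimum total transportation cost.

2805

A cheapest plan:
  P1→I2: 100 × 4 = 400
  P2→I2: 45 × 6 = 270
  P3→I2: 35 × 11 = 385
  P3→I3: 85 × 10 = 850
  P4→I1: 25 × 8 = 200
  P4→I3: 70 × 10 = 700
Total = 400 + 270 + 385 + 850 + 200 + 700 = 2805.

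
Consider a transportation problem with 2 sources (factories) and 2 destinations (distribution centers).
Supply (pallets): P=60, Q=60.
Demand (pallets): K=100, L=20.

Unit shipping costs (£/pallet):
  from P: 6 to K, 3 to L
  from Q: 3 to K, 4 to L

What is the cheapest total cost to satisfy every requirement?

480

Optimal allocation:
  P to K: 40 × £6 = £240
  P to L: 20 × £3 = £60
  Q to K: 60 × £3 = £180
Total = 240 + 60 + 180 = £480.
(Supply check: P ships 60; Q ships 60.)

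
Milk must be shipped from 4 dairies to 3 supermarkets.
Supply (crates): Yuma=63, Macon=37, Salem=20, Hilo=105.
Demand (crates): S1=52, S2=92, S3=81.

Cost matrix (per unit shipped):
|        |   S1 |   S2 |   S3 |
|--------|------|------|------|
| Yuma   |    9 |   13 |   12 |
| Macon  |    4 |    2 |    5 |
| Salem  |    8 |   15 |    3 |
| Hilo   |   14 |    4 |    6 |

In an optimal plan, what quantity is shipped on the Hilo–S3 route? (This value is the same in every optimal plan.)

Optimal shipments:
  Yuma to S1: 52 × 9 = 468
  Yuma to S3: 11 × 12 = 132
  Macon to S2: 37 × 2 = 74
  Salem to S3: 20 × 3 = 60
  Hilo to S2: 55 × 4 = 220
  Hilo to S3: 50 × 6 = 300
Total cost = 1254.
So Hilo→S3 carries 50 crates.

50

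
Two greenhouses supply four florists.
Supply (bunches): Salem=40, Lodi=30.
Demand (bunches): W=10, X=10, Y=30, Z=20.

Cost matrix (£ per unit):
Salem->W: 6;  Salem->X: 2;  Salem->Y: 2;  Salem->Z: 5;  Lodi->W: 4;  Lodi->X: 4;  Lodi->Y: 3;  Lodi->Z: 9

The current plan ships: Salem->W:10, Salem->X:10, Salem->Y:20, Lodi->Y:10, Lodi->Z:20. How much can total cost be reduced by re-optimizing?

90

Current plan cost = 10·6 + 10·2 + 20·2 + 10·3 + 20·9 = £330.
Optimal plan:
  Salem to X: 10 × £2 = £20
  Salem to Y: 10 × £2 = £20
  Salem to Z: 20 × £5 = £100
  Lodi to W: 10 × £4 = £40
  Lodi to Y: 20 × £3 = £60
Optimal cost = £240.
Saving = 330 − 240 = £90.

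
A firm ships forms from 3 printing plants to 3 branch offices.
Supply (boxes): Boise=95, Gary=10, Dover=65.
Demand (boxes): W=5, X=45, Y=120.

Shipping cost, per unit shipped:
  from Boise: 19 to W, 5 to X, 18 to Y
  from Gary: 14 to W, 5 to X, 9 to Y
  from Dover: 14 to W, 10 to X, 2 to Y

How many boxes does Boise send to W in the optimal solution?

The minimum-cost plan:
  Boise→W: 5 boxes
  Boise→X: 45 boxes
  Boise→Y: 45 boxes
  Gary→Y: 10 boxes
  Dover→Y: 65 boxes
Total cost = 1350.
So Boise→W carries 5 boxes.

5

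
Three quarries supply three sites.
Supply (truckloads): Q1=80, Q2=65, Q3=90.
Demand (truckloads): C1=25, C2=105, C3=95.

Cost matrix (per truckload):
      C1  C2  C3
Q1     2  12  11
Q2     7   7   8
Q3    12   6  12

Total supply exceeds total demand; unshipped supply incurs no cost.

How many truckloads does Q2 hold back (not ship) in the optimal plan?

0

An optimal plan:
  Q1→C1: 25 × 2 = 50
  Q1→C3: 45 × 11 = 495
  Q2→C2: 15 × 7 = 105
  Q2→C3: 50 × 8 = 400
  Q3→C2: 90 × 6 = 540
Total cost = 1590.
Q2 ships 65 of its 65, leaving 0.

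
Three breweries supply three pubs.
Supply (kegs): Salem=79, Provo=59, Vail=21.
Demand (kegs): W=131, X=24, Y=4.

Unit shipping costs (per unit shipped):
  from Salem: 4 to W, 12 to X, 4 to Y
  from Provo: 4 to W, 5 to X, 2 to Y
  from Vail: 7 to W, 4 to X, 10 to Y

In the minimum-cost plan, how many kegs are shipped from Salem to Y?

0

The minimum-cost plan:
  Salem->W: 79 kegs
  Provo->W: 52 kegs
  Provo->X: 3 kegs
  Provo->Y: 4 kegs
  Vail->X: 21 kegs
Total cost = 631.
The route Salem→Y is not used.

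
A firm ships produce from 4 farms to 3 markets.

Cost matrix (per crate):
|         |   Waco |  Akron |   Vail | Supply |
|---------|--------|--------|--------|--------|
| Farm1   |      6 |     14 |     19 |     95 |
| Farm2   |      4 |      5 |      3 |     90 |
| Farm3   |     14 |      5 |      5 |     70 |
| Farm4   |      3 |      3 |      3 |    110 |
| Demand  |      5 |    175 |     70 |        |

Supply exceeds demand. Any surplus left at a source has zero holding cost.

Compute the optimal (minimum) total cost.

885

A cheapest plan:
  Farm2 to Waco: 5 × 4 = 20
  Farm2 to Vail: 70 × 3 = 210
  Farm3 to Akron: 65 × 5 = 325
  Farm4 to Akron: 110 × 3 = 330
Total = 20 + 210 + 325 + 330 = 885.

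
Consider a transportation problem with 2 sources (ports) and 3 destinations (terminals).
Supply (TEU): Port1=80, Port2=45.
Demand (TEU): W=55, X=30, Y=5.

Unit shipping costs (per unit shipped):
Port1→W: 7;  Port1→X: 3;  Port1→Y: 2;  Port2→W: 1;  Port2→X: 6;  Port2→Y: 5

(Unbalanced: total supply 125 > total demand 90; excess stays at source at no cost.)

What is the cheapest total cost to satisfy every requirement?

One minimum-cost allocation:
  Port1->W: 10 × 7 = 70
  Port1->X: 30 × 3 = 90
  Port1->Y: 5 × 2 = 10
  Port2->W: 45 × 1 = 45
Total = 70 + 90 + 10 + 45 = 215.

215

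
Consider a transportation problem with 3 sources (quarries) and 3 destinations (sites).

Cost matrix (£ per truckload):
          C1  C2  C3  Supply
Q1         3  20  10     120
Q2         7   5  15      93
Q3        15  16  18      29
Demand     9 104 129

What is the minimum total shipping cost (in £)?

A cheapest plan:
  Q1–C1: 9 truckloads
  Q1–C3: 111 truckloads
  Q2–C2: 93 truckloads
  Q3–C2: 11 truckloads
  Q3–C3: 18 truckloads
Total cost = £2102.
(Supply check: Q1 ships 120; Q2 ships 93; Q3 ships 29.)

2102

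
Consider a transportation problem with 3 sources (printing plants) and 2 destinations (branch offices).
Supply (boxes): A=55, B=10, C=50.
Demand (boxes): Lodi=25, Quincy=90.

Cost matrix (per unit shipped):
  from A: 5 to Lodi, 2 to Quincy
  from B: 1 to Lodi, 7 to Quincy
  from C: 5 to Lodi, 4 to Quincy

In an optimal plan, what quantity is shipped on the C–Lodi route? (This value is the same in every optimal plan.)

The minimum-cost plan:
  A–Quincy: 55 × 2 = 110
  B–Lodi: 10 × 1 = 10
  C–Lodi: 15 × 5 = 75
  C–Quincy: 35 × 4 = 140
Total cost = 335.
So C→Lodi carries 15 boxes.

15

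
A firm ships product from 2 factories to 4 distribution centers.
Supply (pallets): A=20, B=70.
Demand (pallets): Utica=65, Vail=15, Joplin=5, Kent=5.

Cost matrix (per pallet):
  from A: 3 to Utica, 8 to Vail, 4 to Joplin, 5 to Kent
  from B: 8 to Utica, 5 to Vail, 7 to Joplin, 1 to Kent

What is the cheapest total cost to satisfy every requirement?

535

A cheapest plan:
  A→Utica: 20 pallets
  B→Utica: 45 pallets
  B→Vail: 15 pallets
  B→Joplin: 5 pallets
  B→Kent: 5 pallets
Total cost = 535.
(Supply check: A ships 20; B ships 70.)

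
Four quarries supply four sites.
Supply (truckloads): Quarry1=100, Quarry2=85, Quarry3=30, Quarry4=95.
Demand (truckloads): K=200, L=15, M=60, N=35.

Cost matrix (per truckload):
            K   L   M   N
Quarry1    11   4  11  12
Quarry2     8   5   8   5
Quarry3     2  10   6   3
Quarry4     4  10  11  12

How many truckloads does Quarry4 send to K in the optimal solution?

95

Solving gives:
  Quarry1 to K: 75 × 11 = 825
  Quarry1 to L: 15 × 4 = 60
  Quarry1 to M: 10 × 11 = 110
  Quarry2 to M: 50 × 8 = 400
  Quarry2 to N: 35 × 5 = 175
  Quarry3 to K: 30 × 2 = 60
  Quarry4 to K: 95 × 4 = 380
Total cost = 2010.
So Quarry4→K carries 95 truckloads.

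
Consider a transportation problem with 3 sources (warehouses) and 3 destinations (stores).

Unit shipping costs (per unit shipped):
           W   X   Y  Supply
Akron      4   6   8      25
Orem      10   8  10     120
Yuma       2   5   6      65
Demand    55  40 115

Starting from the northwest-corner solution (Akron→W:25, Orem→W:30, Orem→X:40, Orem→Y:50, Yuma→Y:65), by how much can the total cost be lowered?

120

Current plan cost = 25·4 + 30·10 + 40·8 + 50·10 + 65·6 = 1610.
Optimal plan:
  Akron→Y: 25 × 8 = 200
  Orem→X: 40 × 8 = 320
  Orem→Y: 80 × 10 = 800
  Yuma→W: 55 × 2 = 110
  Yuma→Y: 10 × 6 = 60
Optimal cost = 1490.
Saving = 1610 − 1490 = 120.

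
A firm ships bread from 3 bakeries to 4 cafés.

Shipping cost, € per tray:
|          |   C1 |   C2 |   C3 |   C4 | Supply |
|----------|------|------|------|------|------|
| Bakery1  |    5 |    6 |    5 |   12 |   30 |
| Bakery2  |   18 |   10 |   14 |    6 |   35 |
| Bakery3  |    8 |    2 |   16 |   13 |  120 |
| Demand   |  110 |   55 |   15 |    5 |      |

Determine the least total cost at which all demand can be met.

1260

An optimal shipping plan:
  Bakery1->C1: 30 × €5 = €150
  Bakery2->C2: 15 × €10 = €150
  Bakery2->C3: 15 × €14 = €210
  Bakery2->C4: 5 × €6 = €30
  Bakery3->C1: 80 × €8 = €640
  Bakery3->C2: 40 × €2 = €80
Total = 150 + 150 + 210 + 30 + 640 + 80 = €1260.
(Supply check: Bakery1 ships 30; Bakery2 ships 35; Bakery3 ships 120.)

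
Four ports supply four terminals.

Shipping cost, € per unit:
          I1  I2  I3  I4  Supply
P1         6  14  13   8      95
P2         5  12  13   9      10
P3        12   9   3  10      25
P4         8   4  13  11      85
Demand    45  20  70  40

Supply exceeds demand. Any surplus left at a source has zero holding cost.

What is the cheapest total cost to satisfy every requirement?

1320

Optimal allocation:
  P1→I1: 35 TEU
  P1→I4: 40 TEU
  P2→I1: 10 TEU
  P3→I3: 25 TEU
  P4→I2: 20 TEU
  P4→I3: 45 TEU
Total cost = €1320.
(Supply check: P1 ships 75; P2 ships 10; P3 ships 25; P4 ships 65.)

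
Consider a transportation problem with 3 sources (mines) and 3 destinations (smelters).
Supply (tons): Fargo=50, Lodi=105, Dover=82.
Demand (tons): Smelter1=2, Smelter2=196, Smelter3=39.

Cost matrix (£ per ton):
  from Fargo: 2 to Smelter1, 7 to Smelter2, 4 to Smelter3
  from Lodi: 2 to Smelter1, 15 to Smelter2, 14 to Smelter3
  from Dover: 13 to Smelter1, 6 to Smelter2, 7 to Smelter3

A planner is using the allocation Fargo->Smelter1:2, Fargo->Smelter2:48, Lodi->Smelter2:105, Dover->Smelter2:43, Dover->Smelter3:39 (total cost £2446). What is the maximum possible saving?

172

Current plan cost = 2·2 + 48·7 + 105·15 + 43·6 + 39·7 = £2446.
Optimal plan:
  Fargo to Smelter2: 11 tons
  Fargo to Smelter3: 39 tons
  Lodi to Smelter1: 2 tons
  Lodi to Smelter2: 103 tons
  Dover to Smelter2: 82 tons
Optimal cost = £2274.
Saving = 2446 − 2274 = £172.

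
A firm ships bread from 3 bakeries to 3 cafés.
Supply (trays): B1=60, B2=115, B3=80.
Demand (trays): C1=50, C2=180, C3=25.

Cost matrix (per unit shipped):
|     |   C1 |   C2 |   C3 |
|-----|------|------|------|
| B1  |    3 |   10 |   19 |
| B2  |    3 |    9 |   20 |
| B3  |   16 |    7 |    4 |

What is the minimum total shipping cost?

A cheapest plan:
  B1 to C1: 50 trays
  B1 to C2: 10 trays
  B2 to C2: 115 trays
  B3 to C2: 55 trays
  B3 to C3: 25 trays
Total cost = 1770.

1770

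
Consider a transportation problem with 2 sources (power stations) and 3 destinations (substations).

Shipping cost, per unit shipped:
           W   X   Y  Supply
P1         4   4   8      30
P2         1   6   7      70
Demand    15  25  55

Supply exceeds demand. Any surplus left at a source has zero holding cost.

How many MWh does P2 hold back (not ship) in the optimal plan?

An optimal plan:
  P1–X: 25 MWh
  P2–W: 15 MWh
  P2–Y: 55 MWh
Total cost = 500.
P2 ships 70 of its 70, leaving 0.

0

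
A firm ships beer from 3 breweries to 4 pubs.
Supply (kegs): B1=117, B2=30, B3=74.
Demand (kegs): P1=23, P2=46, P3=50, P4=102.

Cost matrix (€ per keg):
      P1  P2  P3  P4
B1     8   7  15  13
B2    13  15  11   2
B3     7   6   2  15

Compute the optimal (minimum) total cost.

1578

One minimum-cost allocation:
  B1->P2: 45 × €7 = €315
  B1->P4: 72 × €13 = €936
  B2->P4: 30 × €2 = €60
  B3->P1: 23 × €7 = €161
  B3->P2: 1 × €6 = €6
  B3->P3: 50 × €2 = €100
Total = 315 + 936 + 60 + 161 + 6 + 100 = €1578.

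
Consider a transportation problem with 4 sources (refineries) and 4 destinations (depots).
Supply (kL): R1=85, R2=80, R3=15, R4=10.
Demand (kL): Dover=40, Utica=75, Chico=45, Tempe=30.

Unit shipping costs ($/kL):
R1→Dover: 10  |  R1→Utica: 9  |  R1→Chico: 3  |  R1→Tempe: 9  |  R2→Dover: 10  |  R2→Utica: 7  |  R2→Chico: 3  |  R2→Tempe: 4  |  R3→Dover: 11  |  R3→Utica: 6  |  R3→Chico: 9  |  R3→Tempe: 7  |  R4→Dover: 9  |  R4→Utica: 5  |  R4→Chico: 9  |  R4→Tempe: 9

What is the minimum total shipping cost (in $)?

An optimal shipping plan:
  R1–Dover: 40 × $10 = $400
  R1–Chico: 45 × $3 = $135
  R2–Utica: 50 × $7 = $350
  R2–Tempe: 30 × $4 = $120
  R3–Utica: 15 × $6 = $90
  R4–Utica: 10 × $5 = $50
Total = 400 + 135 + 350 + 120 + 90 + 50 = $1145.

1145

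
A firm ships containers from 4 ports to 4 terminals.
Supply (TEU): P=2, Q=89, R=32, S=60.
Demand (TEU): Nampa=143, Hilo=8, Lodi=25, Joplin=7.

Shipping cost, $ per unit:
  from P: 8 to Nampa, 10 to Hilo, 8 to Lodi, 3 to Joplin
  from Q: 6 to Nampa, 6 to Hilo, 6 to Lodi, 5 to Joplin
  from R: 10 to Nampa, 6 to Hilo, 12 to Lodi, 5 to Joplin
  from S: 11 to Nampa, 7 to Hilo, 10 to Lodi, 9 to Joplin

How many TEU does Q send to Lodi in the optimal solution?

0

Optimal shipments:
  P to Joplin: 2 × $3 = $6
  Q to Nampa: 89 × $6 = $534
  R to Nampa: 27 × $10 = $270
  R to Joplin: 5 × $5 = $25
  S to Nampa: 27 × $11 = $297
  S to Hilo: 8 × $7 = $56
  S to Lodi: 25 × $10 = $250
Total cost = $1438.
The route Q→Lodi is not used.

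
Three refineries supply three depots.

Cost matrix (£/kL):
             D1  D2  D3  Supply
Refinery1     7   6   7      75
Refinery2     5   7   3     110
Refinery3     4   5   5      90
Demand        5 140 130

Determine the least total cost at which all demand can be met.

1225

Optimal allocation:
  Refinery1→D2: 75 × £6 = £450
  Refinery2→D3: 110 × £3 = £330
  Refinery3→D1: 5 × £4 = £20
  Refinery3→D2: 65 × £5 = £325
  Refinery3→D3: 20 × £5 = £100
Total = 450 + 330 + 20 + 325 + 100 = £1225.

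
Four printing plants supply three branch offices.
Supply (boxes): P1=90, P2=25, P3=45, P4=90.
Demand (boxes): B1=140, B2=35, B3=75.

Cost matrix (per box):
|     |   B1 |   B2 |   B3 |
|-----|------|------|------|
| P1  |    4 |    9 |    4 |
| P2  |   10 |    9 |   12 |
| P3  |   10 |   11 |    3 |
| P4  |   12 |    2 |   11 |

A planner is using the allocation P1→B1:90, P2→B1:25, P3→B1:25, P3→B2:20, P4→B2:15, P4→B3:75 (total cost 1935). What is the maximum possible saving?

Current plan cost = 90·4 + 25·10 + 25·10 + 20·11 + 15·2 + 75·11 = 1935.
Optimal plan:
  P1->B1: 90 boxes
  P2->B1: 25 boxes
  P3->B3: 45 boxes
  P4->B1: 25 boxes
  P4->B2: 35 boxes
  P4->B3: 30 boxes
Optimal cost = 1445.
Saving = 1935 − 1445 = 490.

490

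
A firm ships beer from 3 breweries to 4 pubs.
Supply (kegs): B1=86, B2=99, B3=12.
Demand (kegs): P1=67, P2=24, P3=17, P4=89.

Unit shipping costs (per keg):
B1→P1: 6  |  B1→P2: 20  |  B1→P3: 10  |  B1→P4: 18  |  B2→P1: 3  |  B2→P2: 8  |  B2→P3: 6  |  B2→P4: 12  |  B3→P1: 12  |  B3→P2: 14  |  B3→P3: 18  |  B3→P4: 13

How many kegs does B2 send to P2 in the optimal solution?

Optimal shipments:
  B1–P1: 67 × 6 = 402
  B1–P3: 17 × 10 = 170
  B1–P4: 2 × 18 = 36
  B2–P2: 24 × 8 = 192
  B2–P4: 75 × 12 = 900
  B3–P4: 12 × 13 = 156
Total cost = 1856.
So B2→P2 carries 24 kegs.

24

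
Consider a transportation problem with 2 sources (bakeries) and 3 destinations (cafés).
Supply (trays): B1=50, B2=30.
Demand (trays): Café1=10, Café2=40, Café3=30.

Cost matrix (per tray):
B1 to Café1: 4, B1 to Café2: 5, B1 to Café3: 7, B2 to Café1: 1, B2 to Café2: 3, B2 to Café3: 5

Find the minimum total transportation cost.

380

One minimum-cost allocation:
  B1–Café2: 20 trays
  B1–Café3: 30 trays
  B2–Café1: 10 trays
  B2–Café2: 20 trays
Total cost = 380.
(Supply check: B1 ships 50; B2 ships 30.)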